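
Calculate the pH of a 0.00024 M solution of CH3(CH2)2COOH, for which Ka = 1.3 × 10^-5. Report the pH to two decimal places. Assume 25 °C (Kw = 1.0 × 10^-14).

CH3(CH2)2COOH ⇌ CH3(CH2)2COO- + H+
Ka = [H+]²/(0.00024 − [H+]) = 1.3 × 10^-5
Here C₀/Ka ≈ 18.5, so the small-[H+] approximation fails. Use the quadratic:
[H+] = (−Ka + √(Ka² + 4·Ka·C₀))/2 = 4.97 × 10^-5 M
pH = −log(4.97 × 10^-5) = 4.30

pH = 4.30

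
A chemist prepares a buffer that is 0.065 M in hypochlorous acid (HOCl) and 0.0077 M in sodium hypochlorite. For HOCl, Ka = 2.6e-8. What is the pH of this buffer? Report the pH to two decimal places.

pKa = −log(2.6 × 10^-8) = 7.585
Using pH = pKa + log([base]/[acid]) with [base]/[acid] = 0.0077/0.065:
pH = 7.585 + (-0.926) = 6.66

pH = 6.66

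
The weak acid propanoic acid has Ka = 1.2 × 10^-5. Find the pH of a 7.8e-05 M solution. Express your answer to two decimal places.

CH3CH2COOH ⇌ CH3CH2COO- + H+
Ka = [H+]²/(7.8e-05 − [H+]) = 1.2 × 10^-5
Here C₀/Ka ≈ 6.5, so the small-[H+] approximation fails. Use the quadratic:
[H+] = [−1.2e-05 + √(1.2e-05² + 3.74e-09)]/2 = 2.52 × 10^-5 M
pH = −log[H+] = −log(2.52 × 10^-5) = 4.60

pH = 4.60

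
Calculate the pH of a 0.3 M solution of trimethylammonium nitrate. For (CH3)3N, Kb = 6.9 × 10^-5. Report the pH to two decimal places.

pH = 5.18

(CH3)3NH+ is the conjugate acid of the weak base (CH3)3N.
Ka = Kw/Kb = 1.0×10^-14 / 6.9 × 10^-5 = 1.45 × 10^-10
From the ICE table, Ka = x²/(0.3 − x) = 1.45 × 10^-10.
Assume x ≪ 0.3: x ≈ √(1.45 × 10^-10 × 0.3) = 6.60 × 10^-6 M
pH = −log(6.60 × 10^-6) = 5.18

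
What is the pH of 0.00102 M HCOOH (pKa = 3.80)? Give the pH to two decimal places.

HCOOH ⇌ HCOO- + H+
Ka = 10^(−3.80) = 1.58 × 10^-4
Ka = [H+]²/(0.00102 − [H+]) = 1.58 × 10^-4
Here C₀/Ka ≈ 6.46, so the small-[H+] approximation fails. Use the quadratic:
[H+] = (−Ka + √(Ka² + 4·Ka·C₀))/2 = 3.30 × 10^-4 M
pH = −log[H+] = −log(3.30 × 10^-4) = 3.48

pH = 3.48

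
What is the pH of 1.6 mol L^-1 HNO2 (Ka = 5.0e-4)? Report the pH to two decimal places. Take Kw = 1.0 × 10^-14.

HNO2 ⇌ NO2- + H+
Let x = [H+] at equilibrium. Ka = x²/(1.6 − x).
Neglecting x in the denominator: x = √(5.0 × 10^-4 × 1.6) = 2.83 × 10^-2 M
Check: 1.8% ionized — well under 5%, approximation valid.
pH = −log[H+] = −log(2.83 × 10^-2) = 1.55

pH = 1.55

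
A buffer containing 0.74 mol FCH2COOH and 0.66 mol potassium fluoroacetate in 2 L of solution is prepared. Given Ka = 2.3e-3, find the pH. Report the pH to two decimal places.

pH = 2.59

pKa = −log(2.3 × 10^-3) = 2.638
pH = pKa + log([A⁻]/[HA]) = 2.638 + log(0.66/0.74)
pH = 2.638 + (-0.050) = 2.59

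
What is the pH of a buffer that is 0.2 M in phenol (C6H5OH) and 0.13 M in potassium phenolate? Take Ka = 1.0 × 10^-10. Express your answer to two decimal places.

pH = 9.81

pKa = −log(1.0 × 10^-10) = 10.000
pH = pKa + log([A⁻]/[HA]) = 10.000 + log(0.13/0.2)
pH = 10.000 + (-0.187) = 9.81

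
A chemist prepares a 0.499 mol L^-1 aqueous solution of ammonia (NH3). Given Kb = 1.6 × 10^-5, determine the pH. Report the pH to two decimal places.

pH = 11.45

NH3 + H2O ⇌ NH4+ + OH-
From the ICE table, Kb = [OH-]²/(0.499 − [OH-]) = 1.6 × 10^-5.
Neglecting [OH-] in the denominator: [OH-] = √(1.6 × 10^-5 × 0.499) = 2.83 × 10^-3 M
pOH = −log(2.83 × 10^-3) = 2.55; pH = 14.00 − 2.55 = 11.45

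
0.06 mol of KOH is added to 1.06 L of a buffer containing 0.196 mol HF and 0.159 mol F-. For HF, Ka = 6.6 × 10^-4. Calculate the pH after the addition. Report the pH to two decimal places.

pH = 3.39

After neutralization: n(HF) = 0.136 mol, n(F-) = 0.219 mol.
pKa = −log(6.6 × 10^-4) = 3.180
pH = pKa + log([A⁻]/[HA]) = 3.180 + log(0.219/0.136) = 3.180 +0.207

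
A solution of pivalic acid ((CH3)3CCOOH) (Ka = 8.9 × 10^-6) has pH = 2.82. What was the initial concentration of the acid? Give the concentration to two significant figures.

[H+] = 10^(-2.82) = 1.51 × 10^-3 M = x
Ka = x²/(C₀ − x) ⇒ C₀ = x + x²/Ka
C₀ = 1.51 × 10^-3 + (1.51 × 10^-3)²/(8.9 × 10^-6) = 2.58 × 10^-1 M

C₀ = 2.6 × 10^-1 M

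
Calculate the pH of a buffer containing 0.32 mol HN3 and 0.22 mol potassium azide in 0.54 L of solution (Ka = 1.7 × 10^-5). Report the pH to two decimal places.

pKa = −log(1.7 × 10^-5) = 4.770
Henderson–Hasselbalch: pH = pKa + log([N3-]/[HN3]) = 4.770 + log(0.22/0.32)
pH = 4.770 + (-0.163) = 4.61

pH = 4.61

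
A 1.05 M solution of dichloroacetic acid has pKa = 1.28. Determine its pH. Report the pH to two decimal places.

pH = 0.68

Cl2CHCOOH ⇌ Cl2CHCOO- + H+
Ka = 10^(−1.28) = 5.25 × 10^-2
From the ICE table, Ka = x²/(1.05 − x) = 5.25 × 10^-2.
Here C₀/Ka ≈ 20, so the small-x approximation fails. Use the quadratic:
x = (−Ka + √(Ka² + 4·Ka·C₀))/2 = 2.10 × 10^-1 M
pH = −log(2.10 × 10^-1) = 0.68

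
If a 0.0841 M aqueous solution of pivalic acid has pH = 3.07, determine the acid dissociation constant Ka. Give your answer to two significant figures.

Ka = 8.7 × 10^-6

[H+] = 10^(-3.07) = 8.51 × 10^-4 M
At equilibrium [HA] = 0.0841 − 8.51 × 10^-4 = 8.32 × 10^-2 M
Ka = [H+][A-]/[HA] = (8.51 × 10^-4)² / 8.32 × 10^-2 = 8.7 × 10^-6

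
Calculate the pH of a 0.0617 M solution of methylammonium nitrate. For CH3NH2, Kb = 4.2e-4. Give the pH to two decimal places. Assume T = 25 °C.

CH3NH3+ is the conjugate acid of the weak base CH3NH2.
Ka = Kw/Kb = 1.0×10^-14 / 4.2 × 10^-4 = 2.38 × 10^-11
From the ICE table, Ka = [H+]²/(0.0617 − [H+]) = 2.38 × 10^-11.
Neglecting [H+] in the denominator: [H+] = √(2.38 × 10^-11 × 0.0617) = 1.21 × 10^-6 M
pH = −log[H+] = −log(1.21 × 10^-6) = 5.92

pH = 5.92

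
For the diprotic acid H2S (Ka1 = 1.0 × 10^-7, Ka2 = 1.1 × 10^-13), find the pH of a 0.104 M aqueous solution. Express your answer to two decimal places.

Since Ka1 ≫ Ka2, the first ionization dominates [H+].
Ka1 = x²/(0.104 − x) = 1.0 × 10^-7
x ≈ √(1.0 × 10^-7 × 0.104) = 1.02 × 10^-4 M
pH = −log(1.02 × 10^-4) = 3.99

pH = 3.99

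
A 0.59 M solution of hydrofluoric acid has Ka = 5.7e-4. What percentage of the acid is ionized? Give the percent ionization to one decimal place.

3.1%

HF ⇌ F- + H+; let x = [H+] at equilibrium.
x ≈ √(Ka·C₀) = √(5.7 × 10^-4 × 0.59) = 1.83 × 10^-2 M
% ionization = x/C₀ × 100% = 1.83 × 10^-2/0.59 × 100% = 3.1%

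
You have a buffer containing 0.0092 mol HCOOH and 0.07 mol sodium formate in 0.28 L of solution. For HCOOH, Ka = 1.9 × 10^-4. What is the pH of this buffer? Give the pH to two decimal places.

pKa = −log(1.9 × 10^-4) = 3.721
Using pH = pKa + log([base]/[acid]) with [base]/[acid] = 0.07/0.0092:
pH = 3.721 + (+0.881) = 4.60

pH = 4.60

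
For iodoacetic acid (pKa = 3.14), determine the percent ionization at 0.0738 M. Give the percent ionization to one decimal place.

ICH2COOH ⇌ ICH2COO- + H+; let x = [H+] at equilibrium.
Ka = 10^(−3.14) = 7.24 × 10^-4
Solve x² + 0.000724x − 5.34e-05 = 0 → x = 6.96 × 10^-3 M
% ionization = x/C₀ × 100% = 6.96 × 10^-3/0.0738 × 100% = 9.4%

9.4%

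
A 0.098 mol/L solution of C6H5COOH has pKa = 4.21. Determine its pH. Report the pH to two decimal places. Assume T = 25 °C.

C6H5COOH ⇌ C6H5COO- + H+
Ka = 10^(−4.21) = 6.17 × 10^-5
Let x = [H+] at equilibrium. Ka = x²/(0.098 − x).
Since Ka ≪ C₀, x ≈ √(Ka·C₀) = 2.46 × 10^-3 M.
(x/C₀ = 2.5% < 5%, so the approximation holds.)
pH = −log[H+] = −log(2.46 × 10^-3) = 2.61

pH = 2.61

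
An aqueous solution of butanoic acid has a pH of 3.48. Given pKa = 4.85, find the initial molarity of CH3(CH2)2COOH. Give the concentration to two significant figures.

C₀ = 8.1 × 10^-3 M

[H+] = 10^(-3.48) = 3.31 × 10^-4 M = x
Ka = 10^(−4.85) = 1.41 × 10^-5
Ka = x²/(C₀ − x) ⇒ C₀ = x + x²/Ka
C₀ = 3.31 × 10^-4 + (3.31 × 10^-4)²/(1.41 × 10^-5) = 8.10 × 10^-3 M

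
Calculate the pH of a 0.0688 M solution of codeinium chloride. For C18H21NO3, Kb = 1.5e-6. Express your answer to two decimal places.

pH = 4.67

C18H22NO3+ is the conjugate acid of the weak base C18H21NO3.
Ka = Kw/Kb = 1.0×10^-14 / 1.5 × 10^-6 = 6.67 × 10^-9
Ka = x²/(0.0688 − x) = 6.67 × 10^-9
Assume x ≪ 0.0688: x ≈ √(6.67 × 10^-9 × 0.0688) = 2.14 × 10^-5 M
pH = −log(2.14 × 10^-5) = 4.67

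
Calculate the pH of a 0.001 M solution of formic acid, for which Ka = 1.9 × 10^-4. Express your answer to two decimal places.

HCOOH ⇌ HCOO- + H+
Ka = [H+]²/(0.001 − [H+]) = 1.9 × 10^-4
The 5% rule fails; solving [H+]² + Ka·[H+] − Ka·C₀ = 0 exactly:
[H+] = [−0.00019 + √(0.00019² + 7.6e-07)]/2 = 3.51 × 10^-4 M
pH = −log[H+] = −log(3.51 × 10^-4) = 3.45

pH = 3.45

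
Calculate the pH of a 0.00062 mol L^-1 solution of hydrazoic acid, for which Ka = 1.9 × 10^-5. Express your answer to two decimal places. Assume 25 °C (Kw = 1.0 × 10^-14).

pH = 4.00

HN3 ⇌ N3- + H+
Ka = x²/(0.00062 − x) = 1.9 × 10^-5
Here C₀/Ka ≈ 32.6, so the small-x approximation fails. Use the quadratic:
x = [−1.9e-05 + √(1.9e-05² + 4.71e-08)]/2 = 9.95 × 10^-5 M
pH = −log[H+] = −log(9.95 × 10^-5) = 4.00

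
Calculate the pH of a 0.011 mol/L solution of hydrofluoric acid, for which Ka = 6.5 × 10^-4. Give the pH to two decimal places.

HF ⇌ F- + H+
Let x = [H+] at equilibrium. Ka = x²/(0.011 − x).
The 5% rule fails; solving x² + Ka·x − Ka·C₀ = 0 exactly:
x = (−Ka + √(Ka² + 4·Ka·C₀))/2 = 2.37 × 10^-3 M
pH = −log(2.37 × 10^-3) = 2.63

pH = 2.63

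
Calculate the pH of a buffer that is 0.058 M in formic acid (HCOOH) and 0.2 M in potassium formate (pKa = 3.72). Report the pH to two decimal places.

Using pH = pKa + log([base]/[acid]) with [base]/[acid] = 0.2/0.058:
pH = 3.72 + (+0.538) = 4.26

pH = 4.26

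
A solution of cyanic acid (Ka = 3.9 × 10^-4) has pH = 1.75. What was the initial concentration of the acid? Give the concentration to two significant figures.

[H+] = 10^(-1.75) = 1.78 × 10^-2 M = x
Ka = x²/(C₀ − x) ⇒ C₀ = x + x²/Ka
C₀ = 1.78 × 10^-2 + (1.78 × 10^-2)²/(3.9 × 10^-4) = 8.30 × 10^-1 M

C₀ = 8.3 × 10^-1 M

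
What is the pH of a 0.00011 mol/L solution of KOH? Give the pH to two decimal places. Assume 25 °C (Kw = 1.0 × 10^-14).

KOH is a strong base; [OH-] = 0.00011 M.
pOH = -log(0.00011) = 3.96
pH = 14.00 - 3.96 = 10.04

pH = 10.04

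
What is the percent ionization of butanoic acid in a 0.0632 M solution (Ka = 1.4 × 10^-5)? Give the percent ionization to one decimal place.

1.5%

CH3(CH2)2COOH ⇌ CH3(CH2)2COO- + H+; let x = [H+] at equilibrium.
x ≈ √(Ka·C₀) = √(1.4 × 10^-5 × 0.0632) = 9.41 × 10^-4 M
% ionization = x/C₀ × 100% = 9.41 × 10^-4/0.0632 × 100% = 1.5%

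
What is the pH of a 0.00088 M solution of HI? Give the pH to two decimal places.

HI is a strong acid and dissociates completely, so [H+] = 0.00088 M.
pH = -log(0.00088) = 3.06

pH = 3.06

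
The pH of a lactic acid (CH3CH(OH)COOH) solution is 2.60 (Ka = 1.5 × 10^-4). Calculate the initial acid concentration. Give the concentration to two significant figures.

C₀ = 4.5 × 10^-2 M

[H+] = 10^(-2.60) = 2.51 × 10^-3 M = x
Ka = x²/(C₀ − x) ⇒ C₀ = x + x²/Ka
C₀ = 2.51 × 10^-3 + (2.51 × 10^-3)²/(1.5 × 10^-4) = 4.45 × 10^-2 M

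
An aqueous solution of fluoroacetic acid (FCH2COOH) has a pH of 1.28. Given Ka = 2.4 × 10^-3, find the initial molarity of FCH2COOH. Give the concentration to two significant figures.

[H+] = 10^(-1.28) = 5.25 × 10^-2 M = x
Ka = x²/(C₀ − x) ⇒ C₀ = x + x²/Ka
C₀ = 5.25 × 10^-2 + (5.25 × 10^-2)²/(2.4 × 10^-3) = 1.20 M

C₀ = 1.2 M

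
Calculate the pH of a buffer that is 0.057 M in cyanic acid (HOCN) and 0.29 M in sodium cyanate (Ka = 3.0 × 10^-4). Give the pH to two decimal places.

pH = 4.23

pKa = −log(3.0 × 10^-4) = 3.523
Henderson–Hasselbalch: pH = pKa + log([OCN-]/[HOCN]) = 3.523 + log(0.29/0.057)
pH = 3.523 + (+0.707) = 4.23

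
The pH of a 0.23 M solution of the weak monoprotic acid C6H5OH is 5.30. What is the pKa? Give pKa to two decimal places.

[H+] = 10^(-5.30) = 5.01 × 10^-6 M
At equilibrium [HA] = 0.23 − 5.01 × 10^-6 = 2.30 × 10^-1 M
Ka = [H+][A-]/[HA] = (5.01 × 10^-6)² / 2.30 × 10^-1 = 1.09 × 10^-10
pKa = -log(1.09 × 10^-10) = 9.96

pKa = 9.96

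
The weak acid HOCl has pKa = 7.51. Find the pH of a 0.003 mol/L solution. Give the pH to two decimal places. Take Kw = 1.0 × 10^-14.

HOCl ⇌ OCl- + H+
Ka = 10^(−7.51) = 3.09 × 10^-8
Ka = x²/(0.003 − x) = 3.09 × 10^-8
Neglecting x in the denominator: x = √(3.09 × 10^-8 × 0.003) = 9.63 × 10^-6 M
pH = −log[H+] = −log(9.63 × 10^-6) = 5.02

pH = 5.02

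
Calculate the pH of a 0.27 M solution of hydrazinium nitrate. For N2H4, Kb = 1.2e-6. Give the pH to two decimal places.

pH = 4.32

N2H5+ is the conjugate acid of the weak base N2H4.
Ka = Kw/Kb = 1.0×10^-14 / 1.2 × 10^-6 = 8.33 × 10^-9
Ka = [H+]²/(0.27 − [H+]) = 8.33 × 10^-9
Since Ka ≪ C₀, [H+] ≈ √(Ka·C₀) = 4.74 × 10^-5 M.
pH = −log[H+] = −log(4.74 × 10^-5) = 4.32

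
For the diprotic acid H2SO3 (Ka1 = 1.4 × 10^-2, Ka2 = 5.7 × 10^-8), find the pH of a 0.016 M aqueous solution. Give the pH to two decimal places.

pH = 2.02

Since Ka1 ≫ Ka2, the first ionization dominates [H+].
Ka1 = x²/(0.016 − x) = 1.4 × 10^-2
Solving the quadratic: x = (−Ka1 + √(Ka1² + 4·Ka1·C₀))/2 = 9.52 × 10^-3 M
pH = −log(9.52 × 10^-3) = 2.02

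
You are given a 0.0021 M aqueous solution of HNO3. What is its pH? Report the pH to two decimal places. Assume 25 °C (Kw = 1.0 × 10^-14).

HNO3 is a strong acid and dissociates completely, so [H+] = 0.0021 M.
pH = -log(0.0021) = 2.68

pH = 2.68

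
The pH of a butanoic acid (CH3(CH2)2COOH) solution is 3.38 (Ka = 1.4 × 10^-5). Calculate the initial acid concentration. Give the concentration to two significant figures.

[H+] = 10^(-3.38) = 4.17 × 10^-4 M = x
Ka = x²/(C₀ − x) ⇒ C₀ = x + x²/Ka
C₀ = 4.17 × 10^-4 + (4.17 × 10^-4)²/(1.4 × 10^-5) = 1.28 × 10^-2 M

C₀ = 1.3 × 10^-2 M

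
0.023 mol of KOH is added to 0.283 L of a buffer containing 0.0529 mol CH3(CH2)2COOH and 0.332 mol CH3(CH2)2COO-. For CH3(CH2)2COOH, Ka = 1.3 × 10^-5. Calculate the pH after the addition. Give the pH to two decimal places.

After neutralization: n(CH3(CH2)2COOH) = 0.0299 mol, n(CH3(CH2)2COO-) = 0.355 mol.
pKa = −log(1.3 × 10^-5) = 4.886
pH = pKa + log([A⁻]/[HA]) = 4.886 + log(0.355/0.0299) = 4.886 +1.075

pH = 5.96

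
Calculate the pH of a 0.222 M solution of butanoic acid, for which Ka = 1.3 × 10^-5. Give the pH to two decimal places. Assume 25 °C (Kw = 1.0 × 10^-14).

CH3(CH2)2COOH ⇌ CH3(CH2)2COO- + H+
From the ICE table, Ka = [H+]²/(0.222 − [H+]) = 1.3 × 10^-5.
Neglecting [H+] in the denominator: [H+] = √(1.3 × 10^-5 × 0.222) = 1.70 × 10^-3 M
([H+]/C₀ = 0.77% < 5%, so the approximation holds.)
pH = −log[H+] = −log(1.70 × 10^-3) = 2.77

pH = 2.77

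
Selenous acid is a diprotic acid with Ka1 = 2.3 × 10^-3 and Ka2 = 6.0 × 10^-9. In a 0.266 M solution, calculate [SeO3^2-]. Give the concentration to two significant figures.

6.0 × 10^-9 M

First ionization gives [H+] ≈ [HSeO3-] = 2.36 × 10^-2 M.
Second step: Ka2 = [H+][SeO3^2-]/[HSeO3-] ≈ [SeO3^2-] (since [H+] ≈ [HSeO3-]).
So [SeO3^2-] ≈ Ka2.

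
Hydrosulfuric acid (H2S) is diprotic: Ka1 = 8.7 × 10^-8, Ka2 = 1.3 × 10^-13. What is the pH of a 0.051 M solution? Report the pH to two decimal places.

Since Ka1 ≫ Ka2, the first ionization dominates [H+].
Ka1 = x²/(0.051 − x) = 8.7 × 10^-8
x ≈ √(8.7 × 10^-8 × 0.051) = 6.66 × 10^-5 M
pH = −log(6.66 × 10^-5) = 4.18

pH = 4.18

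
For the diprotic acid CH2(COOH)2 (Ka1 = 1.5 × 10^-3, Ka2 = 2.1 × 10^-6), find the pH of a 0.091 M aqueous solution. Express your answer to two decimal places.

pH = 1.96

Since Ka1 ≫ Ka2, the first ionization dominates [H+].
Ka1 = x²/(0.091 − x) = 1.5 × 10^-3
Solving the quadratic: x = (−Ka1 + √(Ka1² + 4·Ka1·C₀))/2 = 1.10 × 10^-2 M
pH = −log(1.10 × 10^-2) = 1.96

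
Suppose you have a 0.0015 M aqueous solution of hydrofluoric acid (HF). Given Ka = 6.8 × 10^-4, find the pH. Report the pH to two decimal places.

pH = 3.14

HF ⇌ F- + H+
From the ICE table, Ka = [H+]²/(0.0015 − [H+]) = 6.8 × 10^-4.
[H+] is not negligible relative to C₀; solve [H+]² + 0.00068·[H+] − 1.02e-06 = 0.
[H+] = (−Ka + √(Ka² + 4·Ka·C₀))/2 = 7.26 × 10^-4 M
pH = −log[H+] = −log(7.26 × 10^-4) = 3.14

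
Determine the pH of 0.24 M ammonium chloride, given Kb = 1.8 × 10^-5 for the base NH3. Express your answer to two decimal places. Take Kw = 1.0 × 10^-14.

pH = 4.94

NH4+ is the conjugate acid of the weak base NH3.
Ka = Kw/Kb = 1.0×10^-14 / 1.8 × 10^-5 = 5.56 × 10^-10
From the ICE table, Ka = [H+]²/(0.24 − [H+]) = 5.56 × 10^-10.
Since Ka ≪ C₀, [H+] ≈ √(Ka·C₀) = 1.16 × 10^-5 M.
Check: 0.0048% ionized — well under 5%, approximation valid.
pH = −log(1.16 × 10^-5) = 4.94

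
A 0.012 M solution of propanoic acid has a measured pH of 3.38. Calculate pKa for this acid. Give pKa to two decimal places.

pKa = 4.82

[H+] = 10^(-3.38) = 4.17 × 10^-4 M
At equilibrium [HA] = 0.012 − 4.17 × 10^-4 = 1.16 × 10^-2 M
Ka = [H+][A-]/[HA] = (4.17 × 10^-4)² / 1.16 × 10^-2 = 1.50 × 10^-5
pKa = -log(1.50 × 10^-5) = 4.82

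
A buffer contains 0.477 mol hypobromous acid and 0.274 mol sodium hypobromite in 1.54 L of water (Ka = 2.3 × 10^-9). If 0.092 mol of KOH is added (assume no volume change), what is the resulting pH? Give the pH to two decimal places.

pH = 8.62

After neutralization: n(HOBr) = 0.385 mol, n(OBr-) = 0.366 mol.
pKa = −log(2.3 × 10^-9) = 8.638
Henderson–Hasselbalch with mole ratio 0.366/0.385: pH = 8.638 + (-0.022)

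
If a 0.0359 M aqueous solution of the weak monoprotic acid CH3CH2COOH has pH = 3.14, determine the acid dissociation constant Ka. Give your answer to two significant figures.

[H+] = 10^(-3.14) = 7.24 × 10^-4 M
At equilibrium [HA] = 0.0359 − 7.24 × 10^-4 = 3.52 × 10^-2 M
Ka = [H+][A-]/[HA] = (7.24 × 10^-4)² / 3.52 × 10^-2 = 1.5 × 10^-5

Ka = 1.5 × 10^-5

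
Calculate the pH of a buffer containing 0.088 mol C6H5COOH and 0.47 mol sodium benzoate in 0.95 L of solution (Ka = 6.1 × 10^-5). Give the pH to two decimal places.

pKa = −log(6.1 × 10^-5) = 4.215
pH = pKa + log([A⁻]/[HA]) = 4.215 + log(0.47/0.088)
pH = 4.215 + (+0.728) = 4.94

pH = 4.94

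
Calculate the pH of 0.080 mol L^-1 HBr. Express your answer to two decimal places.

pH = 1.10

HBr is a strong acid and dissociates completely, so [H+] = 0.080 M.
pH = -log(0.08) = 1.10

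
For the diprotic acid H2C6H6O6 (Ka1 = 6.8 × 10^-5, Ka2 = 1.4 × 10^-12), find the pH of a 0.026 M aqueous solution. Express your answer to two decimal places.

pH = 2.89

Ka1 ≫ Ka2, so treat the first dissociation as the only significant source of H+.
Ka1 = x²/(0.026 − x) = 6.8 × 10^-5
Solving the quadratic: x = (−Ka1 + √(Ka1² + 4·Ka1·C₀))/2 = 1.30 × 10^-3 M
pH = −log(1.30 × 10^-3) = 2.89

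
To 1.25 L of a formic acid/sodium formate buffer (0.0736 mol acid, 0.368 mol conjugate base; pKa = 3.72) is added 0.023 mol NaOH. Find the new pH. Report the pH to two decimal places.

After neutralization: n(HCOOH) = 0.0506 mol, n(HCOO-) = 0.391 mol.
Henderson–Hasselbalch with mole ratio 0.391/0.0506: pH = 3.72 + (+0.888)

pH = 4.61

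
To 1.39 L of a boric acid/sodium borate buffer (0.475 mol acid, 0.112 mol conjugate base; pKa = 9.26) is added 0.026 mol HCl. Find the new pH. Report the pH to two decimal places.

pH = 8.49

After neutralization: n(B(OH)3) = 0.501 mol, n(B(OH)4-) = 0.086 mol.
pH = pKa + log([A⁻]/[HA]) = 9.26 + log(0.086/0.501) = 9.26 -0.765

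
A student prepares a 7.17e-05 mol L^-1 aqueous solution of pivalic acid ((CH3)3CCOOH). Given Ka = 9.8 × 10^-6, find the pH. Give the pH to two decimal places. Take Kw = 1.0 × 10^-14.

pH = 4.66

(CH3)3CCOOH ⇌ (CH3)3CCOO- + H+
From the ICE table, Ka = [H+]²/(7.17e-05 − [H+]) = 9.8 × 10^-6.
[H+] is not negligible relative to C₀; solve [H+]² + 9.8e-06·[H+] − 7.03e-10 = 0.
[H+] = (−Ka + √(Ka² + 4·Ka·C₀))/2 = 2.21 × 10^-5 M
pH = −log[H+] = −log(2.21 × 10^-5) = 4.66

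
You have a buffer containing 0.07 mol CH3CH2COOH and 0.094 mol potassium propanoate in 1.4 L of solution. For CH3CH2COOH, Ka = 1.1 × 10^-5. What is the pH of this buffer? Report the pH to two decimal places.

pH = 5.09

pKa = −log(1.1 × 10^-5) = 4.959
Using pH = pKa + log([base]/[acid]) with [base]/[acid] = 0.094/0.07:
pH = 4.959 + (+0.128) = 5.09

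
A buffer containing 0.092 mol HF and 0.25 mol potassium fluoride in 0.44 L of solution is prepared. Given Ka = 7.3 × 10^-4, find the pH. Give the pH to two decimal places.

pKa = −log(7.3 × 10^-4) = 3.137
pH = pKa + log([A⁻]/[HA]) = 3.137 + log(0.25/0.092)
pH = 3.137 + (+0.434) = 3.57

pH = 3.57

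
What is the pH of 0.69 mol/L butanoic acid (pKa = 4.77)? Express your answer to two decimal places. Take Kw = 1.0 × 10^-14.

pH = 2.47

CH3(CH2)2COOH ⇌ CH3(CH2)2COO- + H+
Ka = 10^(−4.77) = 1.70 × 10^-5
Ka = [H+]²/(0.69 − [H+]) = 1.70 × 10^-5
Assume [H+] ≪ 0.69: [H+] ≈ √(1.70 × 10^-5 × 0.69) = 3.42 × 10^-3 M
([H+]/C₀ = 0.5% < 5%, so the approximation holds.)
pH = −log(3.42 × 10^-3) = 2.47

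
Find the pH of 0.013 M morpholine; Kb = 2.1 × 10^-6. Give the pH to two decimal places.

pH = 10.22

C4H8ONH + H2O ⇌ C4H8ONH2+ + OH-
From the ICE table, Kb = x²/(0.013 − x) = 2.1 × 10^-6.
Since Kb ≪ C₀, x ≈ √(Kb·C₀) = 1.65 × 10^-4 M.
(x/C₀ = 1.3% < 5%, so the approximation holds.)
pOH = 3.78, so pH = 14.00 − pOH = 10.22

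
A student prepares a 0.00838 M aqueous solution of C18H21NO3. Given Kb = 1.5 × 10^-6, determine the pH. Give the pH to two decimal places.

pH = 10.05

C18H21NO3 + H2O ⇌ C18H22NO3+ + OH-
Kb = [OH-]²/(0.00838 − [OH-]) = 1.5 × 10^-6
Neglecting [OH-] in the denominator: [OH-] = √(1.5 × 10^-6 × 0.00838) = 1.12 × 10^-4 M
pOH = 3.95, so pH = 14.00 − pOH = 10.05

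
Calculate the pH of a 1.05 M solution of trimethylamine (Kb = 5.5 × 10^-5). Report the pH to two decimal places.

(CH3)3N + H2O ⇌ (CH3)3NH+ + OH-
Let x = [OH-] at equilibrium. Kb = x²/(1.05 − x).
Neglecting x in the denominator: x = √(5.5 × 10^-5 × 1.05) = 7.60 × 10^-3 M
pOH = −log(7.60 × 10^-3) = 2.12; pH = 14.00 − 2.12 = 11.88

pH = 11.88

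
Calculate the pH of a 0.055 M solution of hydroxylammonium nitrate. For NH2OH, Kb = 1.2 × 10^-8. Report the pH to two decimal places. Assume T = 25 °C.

NH3OH+ is the conjugate acid of the weak base NH2OH.
Ka = Kw/Kb = 1.0×10^-14 / 1.2 × 10^-8 = 8.33 × 10^-7
Let x = [H+] at equilibrium. Ka = x²/(0.055 − x).
Assume x ≪ 0.055: x ≈ √(8.33 × 10^-7 × 0.055) = 2.14 × 10^-4 M
Check: 0.39% ionized — well under 5%, approximation valid.
pH = −log(2.14 × 10^-4) = 3.67

pH = 3.67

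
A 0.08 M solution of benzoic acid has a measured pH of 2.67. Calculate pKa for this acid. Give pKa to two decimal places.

pKa = 4.23

[H+] = 10^(-2.67) = 2.14 × 10^-3 M
At equilibrium [HA] = 0.08 − 2.14 × 10^-3 = 7.79 × 10^-2 M
Ka = [H+][A-]/[HA] = (2.14 × 10^-3)² / 7.79 × 10^-2 = 5.88 × 10^-5
pKa = -log(5.88 × 10^-5) = 4.23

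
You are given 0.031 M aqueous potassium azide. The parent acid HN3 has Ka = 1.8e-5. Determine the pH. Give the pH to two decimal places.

pH = 8.62

N3- is the conjugate base of the weak acid HN3.
Kb = Kw/Ka = 1.0×10^-14 / 1.8 × 10^-5 = 5.56 × 10^-10
From the ICE table, Kb = [OH-]²/(0.031 − [OH-]) = 5.56 × 10^-10.
Since Kb ≪ C₀, [OH-] ≈ √(Kb·C₀) = 4.15 × 10^-6 M.
pOH = 5.38, so pH = 14.00 − pOH = 8.62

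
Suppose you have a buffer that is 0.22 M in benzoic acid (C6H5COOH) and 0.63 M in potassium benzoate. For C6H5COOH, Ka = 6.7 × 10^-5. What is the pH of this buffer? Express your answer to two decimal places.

pH = 4.63

pKa = −log(6.7 × 10^-5) = 4.174
Henderson–Hasselbalch: pH = pKa + log([C6H5COO-]/[C6H5COOH]) = 4.174 + log(0.63/0.22)
pH = 4.174 + (+0.457) = 4.63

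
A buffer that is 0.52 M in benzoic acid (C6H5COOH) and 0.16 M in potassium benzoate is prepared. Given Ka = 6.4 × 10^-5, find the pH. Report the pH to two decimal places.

pH = 3.68

pKa = −log(6.4 × 10^-5) = 4.194
Henderson–Hasselbalch: pH = pKa + log([C6H5COO-]/[C6H5COOH]) = 4.194 + log(0.16/0.52)
pH = 4.194 + (-0.512) = 3.68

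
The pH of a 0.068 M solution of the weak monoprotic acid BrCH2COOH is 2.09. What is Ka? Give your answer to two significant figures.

[H+] = 10^(-2.09) = 8.13 × 10^-3 M
At equilibrium [HA] = 0.068 − 8.13 × 10^-3 = 5.99 × 10^-2 M
Ka = [H+][A-]/[HA] = (8.13 × 10^-3)² / 5.99 × 10^-2 = 1.1 × 10^-3

Ka = 1.1 × 10^-3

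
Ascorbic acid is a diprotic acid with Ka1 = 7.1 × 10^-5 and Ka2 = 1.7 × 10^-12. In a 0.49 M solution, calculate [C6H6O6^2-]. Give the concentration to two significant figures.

1.7 × 10^-12 M

First ionization gives [H+] ≈ [HC6H6O6-] = 5.90 × 10^-3 M.
Second step: Ka2 = [H+][C6H6O6^2-]/[HC6H6O6-] ≈ [C6H6O6^2-] (since [H+] ≈ [HC6H6O6-]).
So [C6H6O6^2-] ≈ Ka2.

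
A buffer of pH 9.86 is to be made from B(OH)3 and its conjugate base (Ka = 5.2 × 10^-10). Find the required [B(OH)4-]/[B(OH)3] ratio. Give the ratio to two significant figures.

pKa = -log(5.2 × 10^-10) = 9.284
pH = pKa + log(r) ⇒ log(r) = 9.86 − 9.284 = +0.576
r = [B(OH)4-]/[B(OH)3] = 10^(+0.576) = 3.77

ratio = 3.8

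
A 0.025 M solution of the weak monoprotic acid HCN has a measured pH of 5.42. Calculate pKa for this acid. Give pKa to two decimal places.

pKa = 9.24

[H+] = 10^(-5.42) = 3.80 × 10^-6 M
At equilibrium [HA] = 0.025 − 3.80 × 10^-6 = 2.50 × 10^-2 M
Ka = [H+][A-]/[HA] = (3.80 × 10^-6)² / 2.50 × 10^-2 = 5.78 × 10^-10
pKa = -log(5.78 × 10^-10) = 9.24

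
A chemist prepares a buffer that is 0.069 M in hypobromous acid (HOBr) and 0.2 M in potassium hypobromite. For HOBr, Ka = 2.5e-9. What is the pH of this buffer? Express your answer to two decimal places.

pKa = −log(2.5 × 10^-9) = 8.602
pH = pKa + log([A⁻]/[HA]) = 8.602 + log(0.2/0.069)
pH = 8.602 + (+0.462) = 9.06

pH = 9.06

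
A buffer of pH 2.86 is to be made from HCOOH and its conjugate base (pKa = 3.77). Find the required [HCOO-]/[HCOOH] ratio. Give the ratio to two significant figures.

pH = pKa + log(r) ⇒ log(r) = 2.86 − 3.77 = -0.91
r = [HCOO-]/[HCOOH] = 10^(-0.91) = 0.123

ratio = 0.12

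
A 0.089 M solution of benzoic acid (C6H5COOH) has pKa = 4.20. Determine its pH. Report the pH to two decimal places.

pH = 2.63

C6H5COOH ⇌ C6H5COO- + H+
Ka = 10^(−4.20) = 6.31 × 10^-5
Ka = [H+]²/(0.089 − [H+]) = 6.31 × 10^-5
Since Ka ≪ C₀, [H+] ≈ √(Ka·C₀) = 2.37 × 10^-3 M.
pH = −log(2.37 × 10^-3) = 2.63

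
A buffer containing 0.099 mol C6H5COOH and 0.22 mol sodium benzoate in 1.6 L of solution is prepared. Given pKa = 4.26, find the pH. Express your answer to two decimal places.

pH = 4.61

Henderson–Hasselbalch: pH = pKa + log([C6H5COO-]/[C6H5COOH]) = 4.26 + log(0.22/0.099)
pH = 4.26 + (+0.347) = 4.61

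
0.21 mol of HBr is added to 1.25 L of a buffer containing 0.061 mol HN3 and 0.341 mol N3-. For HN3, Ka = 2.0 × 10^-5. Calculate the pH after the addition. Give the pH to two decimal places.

Added H+ converts N3- to HN3: HN3 → 0.271 mol, N3- → 0.131 mol.
pKa = −log(2.0 × 10^-5) = 4.699
pH = pKa + log([A⁻]/[HA]) = 4.699 + log(0.131/0.271) = 4.699 -0.316

pH = 4.38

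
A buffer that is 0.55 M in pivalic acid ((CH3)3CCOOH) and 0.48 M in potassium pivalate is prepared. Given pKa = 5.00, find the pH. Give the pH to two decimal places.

pH = 4.94

Henderson–Hasselbalch: pH = pKa + log([(CH3)3CCOO-]/[(CH3)3CCOOH]) = 5.00 + log(0.48/0.55)
pH = 5.00 + (-0.059) = 4.94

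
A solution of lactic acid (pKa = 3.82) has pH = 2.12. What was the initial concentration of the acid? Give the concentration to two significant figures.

C₀ = 3.9 × 10^-1 M

[H+] = 10^(-2.12) = 7.59 × 10^-3 M = x
Ka = 10^(−3.82) = 1.51 × 10^-4
Ka = x²/(C₀ − x) ⇒ C₀ = x + x²/Ka
C₀ = 7.59 × 10^-3 + (7.59 × 10^-3)²/(1.51 × 10^-4) = 3.89 × 10^-1 M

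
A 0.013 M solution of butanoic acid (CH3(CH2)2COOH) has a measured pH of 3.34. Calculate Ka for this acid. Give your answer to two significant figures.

[H+] = 10^(-3.34) = 4.57 × 10^-4 M
At equilibrium [HA] = 0.013 − 4.57 × 10^-4 = 1.25 × 10^-2 M
Ka = [H+][A-]/[HA] = (4.57 × 10^-4)² / 1.25 × 10^-2 = 1.7 × 10^-5

Ka = 1.7 × 10^-5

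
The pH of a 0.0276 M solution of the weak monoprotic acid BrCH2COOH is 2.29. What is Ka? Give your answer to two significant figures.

Ka = 1.2 × 10^-3

[H+] = 10^(-2.29) = 5.13 × 10^-3 M
At equilibrium [HA] = 0.0276 − 5.13 × 10^-3 = 2.25 × 10^-2 M
Ka = [H+][A-]/[HA] = (5.13 × 10^-3)² / 2.25 × 10^-2 = 1.2 × 10^-3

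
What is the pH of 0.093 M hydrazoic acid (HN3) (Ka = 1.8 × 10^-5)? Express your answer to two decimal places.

HN3 ⇌ N3- + H+
Ka = x²/(0.093 − x) = 1.8 × 10^-5
Since Ka ≪ C₀, x ≈ √(Ka·C₀) = 1.29 × 10^-3 M.
pH = −log[H+] = −log(1.29 × 10^-3) = 2.89

pH = 2.89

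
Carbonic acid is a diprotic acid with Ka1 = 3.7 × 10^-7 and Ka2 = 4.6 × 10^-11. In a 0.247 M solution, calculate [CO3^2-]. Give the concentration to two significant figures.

First ionization gives [H+] ≈ [HCO3-] = 3.02 × 10^-4 M.
Second step: Ka2 = [H+][CO3^2-]/[HCO3-] ≈ [CO3^2-] (since [H+] ≈ [HCO3-]).
So [CO3^2-] ≈ Ka2.

4.6 × 10^-11 M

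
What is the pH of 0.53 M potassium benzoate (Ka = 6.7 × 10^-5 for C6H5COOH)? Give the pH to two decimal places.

C6H5COO- is the conjugate base of the weak acid C6H5COOH.
Kb = Kw/Ka = 1.0×10^-14 / 6.7 × 10^-5 = 1.49 × 10^-10
Let x = [OH-] at equilibrium. Kb = x²/(0.53 − x).
Since Kb ≪ C₀, x ≈ √(Kb·C₀) = 8.89 × 10^-6 M.
Check: 0.0017% ionized — well under 5%, approximation valid.
pOH = 5.05, so pH = 14.00 − pOH = 8.95

pH = 8.95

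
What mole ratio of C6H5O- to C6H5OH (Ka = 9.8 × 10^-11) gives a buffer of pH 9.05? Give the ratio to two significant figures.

ratio = 0.11

pKa = -log(9.8 × 10^-11) = 10.009
pH = pKa + log(r) ⇒ log(r) = 9.05 − 10.009 = -0.959
r = [C6H5O-]/[C6H5OH] = 10^(-0.959) = 0.11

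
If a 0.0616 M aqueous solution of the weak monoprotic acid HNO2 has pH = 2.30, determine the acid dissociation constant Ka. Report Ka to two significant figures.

Ka = 4.4 × 10^-4

[H+] = 10^(-2.30) = 5.01 × 10^-3 M
At equilibrium [HA] = 0.0616 − 5.01 × 10^-3 = 5.66 × 10^-2 M
Ka = [H+][A-]/[HA] = (5.01 × 10^-3)² / 5.66 × 10^-2 = 4.4 × 10^-4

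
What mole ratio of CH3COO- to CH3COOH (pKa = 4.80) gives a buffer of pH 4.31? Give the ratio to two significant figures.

ratio = 0.32

pH = pKa + log(r) ⇒ log(r) = 4.31 − 4.80 = -0.49
r = [CH3COO-]/[CH3COOH] = 10^(-0.49) = 0.324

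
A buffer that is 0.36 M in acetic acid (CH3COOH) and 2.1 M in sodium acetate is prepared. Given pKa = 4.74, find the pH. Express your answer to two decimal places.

pH = 5.51

Henderson–Hasselbalch: pH = pKa + log([CH3COO-]/[CH3COOH]) = 4.74 + log(2.1/0.36)
pH = 4.74 + (+0.766) = 5.51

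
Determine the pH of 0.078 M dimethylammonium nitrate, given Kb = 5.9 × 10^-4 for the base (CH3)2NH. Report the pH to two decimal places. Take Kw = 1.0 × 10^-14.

(CH3)2NH2+ is the conjugate acid of the weak base (CH3)2NH.
Ka = Kw/Kb = 1.0×10^-14 / 5.9 × 10^-4 = 1.69 × 10^-11
Ka = x²/(0.078 − x) = 1.69 × 10^-11
Since Ka ≪ C₀, x ≈ √(Ka·C₀) = 1.15 × 10^-6 M.
Check: 0.0015% ionized — well under 5%, approximation valid.
pH = −log[H+] = −log(1.15 × 10^-6) = 5.94

pH = 5.94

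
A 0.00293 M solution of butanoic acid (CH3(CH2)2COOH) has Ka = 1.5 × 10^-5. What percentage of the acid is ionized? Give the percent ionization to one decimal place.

CH3(CH2)2COOH ⇌ CH3(CH2)2COO- + H+; let x = [H+] at equilibrium.
Solve x² + 1.5e-05x − 4.39e-08 = 0 → x = 2.02 × 10^-4 M
Fraction ionized = 2.02 × 10^-4 / 0.00293 = 0.0689 → 6.9%

6.9%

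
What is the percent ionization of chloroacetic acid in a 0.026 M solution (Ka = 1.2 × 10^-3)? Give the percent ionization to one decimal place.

ClCH2COOH ⇌ ClCH2COO- + H+; let x = [H+] at equilibrium.
Solve x² + 0.0012x − 3.12e-05 = 0 → x = 5.02 × 10^-3 M
% ionization = x/C₀ × 100% = 5.02 × 10^-3/0.026 × 100% = 19.3%

19.3%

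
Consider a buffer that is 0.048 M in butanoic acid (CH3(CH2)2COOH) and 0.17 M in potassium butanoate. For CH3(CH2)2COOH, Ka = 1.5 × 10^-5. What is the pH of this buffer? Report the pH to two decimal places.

pH = 5.37

pKa = −log(1.5 × 10^-5) = 4.824
pH = pKa + log([A⁻]/[HA]) = 4.824 + log(0.17/0.048)
pH = 4.824 + (+0.549) = 5.37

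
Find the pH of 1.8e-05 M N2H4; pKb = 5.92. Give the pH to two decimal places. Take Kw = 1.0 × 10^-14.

pH = 8.61

N2H4 + H2O ⇌ N2H5+ + OH-
Kb = 10^(−5.92) = 1.20 × 10^-6
Kb = x²/(1.8e-05 − x) = 1.20 × 10^-6
x is not negligible relative to C₀; solve x² + 1.2e-06·x − 2.16e-11 = 0.
x = (−Kb + √(Kb² + 4·Kb·C₀))/2 = 4.09 × 10^-6 M
pOH = 5.39, so pH = 14.00 − pOH = 8.61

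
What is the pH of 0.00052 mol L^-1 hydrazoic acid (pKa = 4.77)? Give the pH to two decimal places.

HN3 ⇌ N3- + H+
Ka = 10^(−4.77) = 1.70 × 10^-5
From the ICE table, Ka = x²/(0.00052 − x) = 1.70 × 10^-5.
Here C₀/Ka ≈ 30.6, so the small-x approximation fails. Use the quadratic:
x = (−Ka + √(Ka² + 4·Ka·C₀))/2 = 8.59 × 10^-5 M
pH = −log[H+] = −log(8.59 × 10^-5) = 4.07

pH = 4.07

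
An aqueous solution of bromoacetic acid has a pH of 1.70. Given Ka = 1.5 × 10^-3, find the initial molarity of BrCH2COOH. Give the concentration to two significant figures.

[H+] = 10^(-1.70) = 2.00 × 10^-2 M = x
Ka = x²/(C₀ − x) ⇒ C₀ = x + x²/Ka
C₀ = 2.00 × 10^-2 + (2.00 × 10^-2)²/(1.5 × 10^-3) = 2.87 × 10^-1 M

C₀ = 2.9 × 10^-1 M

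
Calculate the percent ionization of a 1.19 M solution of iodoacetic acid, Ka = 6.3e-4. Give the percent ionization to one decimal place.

2.3%

ICH2COOH ⇌ ICH2COO- + H+; let x = [H+] at equilibrium.
x ≈ √(Ka·C₀) = √(6.3 × 10^-4 × 1.19) = 2.74 × 10^-2 M
Fraction ionized = 2.74 × 10^-2 / 1.19 = 0.0230 → 2.3%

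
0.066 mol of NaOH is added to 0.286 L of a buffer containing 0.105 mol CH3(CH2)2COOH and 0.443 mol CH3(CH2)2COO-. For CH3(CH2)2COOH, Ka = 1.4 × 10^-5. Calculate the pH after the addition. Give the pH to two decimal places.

pH = 5.97

OH- converts CH3(CH2)2COOH to CH3(CH2)2COO-: CH3(CH2)2COOH → 0.039 mol, CH3(CH2)2COO- → 0.509 mol.
pKa = −log(1.4 × 10^-5) = 4.854
pH = pKa + log([A⁻]/[HA]) = 4.854 + log(0.509/0.039) = 4.854 +1.116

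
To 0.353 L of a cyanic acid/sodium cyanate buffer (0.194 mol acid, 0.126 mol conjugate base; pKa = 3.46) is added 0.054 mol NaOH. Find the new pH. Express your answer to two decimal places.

pH = 3.57

OH- converts HOCN to OCN-: HOCN → 0.14 mol, OCN- → 0.18 mol.
pH = pKa + log(n_OCN-/n_HOCN) = 3.46 + log(0.18/0.14) = 3.46 + (+0.109)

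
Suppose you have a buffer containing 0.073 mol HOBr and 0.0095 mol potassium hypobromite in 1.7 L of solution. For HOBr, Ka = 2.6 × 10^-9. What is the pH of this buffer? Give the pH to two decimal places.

pH = 7.70

pKa = −log(2.6 × 10^-9) = 8.585
Henderson–Hasselbalch: pH = pKa + log([OBr-]/[HOBr]) = 8.585 + log(0.0095/0.073)
pH = 8.585 + (-0.886) = 7.70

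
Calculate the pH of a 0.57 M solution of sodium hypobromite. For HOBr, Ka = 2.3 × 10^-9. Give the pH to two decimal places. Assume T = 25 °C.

OBr- is the conjugate base of the weak acid HOBr.
Kb = Kw/Ka = 1.0×10^-14 / 2.3 × 10^-9 = 4.35 × 10^-6
From the ICE table, Kb = x²/(0.57 − x) = 4.35 × 10^-6.
Since Kb ≪ C₀, x ≈ √(Kb·C₀) = 1.57 × 10^-3 M.
pOH = −log(1.57 × 10^-3) = 2.80; pH = 14.00 − 2.80 = 11.20

pH = 11.20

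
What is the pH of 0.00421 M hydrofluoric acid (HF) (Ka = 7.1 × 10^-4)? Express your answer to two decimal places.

pH = 2.85

HF ⇌ F- + H+
Ka = x²/(0.00421 − x) = 7.1 × 10^-4
Here C₀/Ka ≈ 5.93, so the small-x approximation fails. Use the quadratic:
x = [−0.00071 + √(0.00071² + 1.2e-05)]/2 = 1.41 × 10^-3 M
pH = −log[H+] = −log(1.41 × 10^-3) = 2.85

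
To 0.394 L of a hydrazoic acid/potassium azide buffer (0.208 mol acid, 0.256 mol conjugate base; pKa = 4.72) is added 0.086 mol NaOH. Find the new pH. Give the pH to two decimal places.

pH = 5.17

After neutralization: n(HN3) = 0.122 mol, n(N3-) = 0.342 mol.
pH = pKa + log([A⁻]/[HA]) = 4.72 + log(0.342/0.122) = 4.72 +0.448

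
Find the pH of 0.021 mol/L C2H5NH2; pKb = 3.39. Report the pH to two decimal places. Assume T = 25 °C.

C2H5NH2 + H2O ⇌ C2H5NH3+ + OH-
Kb = 10^(−3.39) = 4.07 × 10^-4
Let x = [OH-] at equilibrium. Kb = x²/(0.021 − x).
x is not negligible relative to C₀; solve x² + 0.000407·x − 8.55e-06 = 0.
x = (−Kb + √(Kb² + 4·Kb·C₀))/2 = 2.73 × 10^-3 M
pOH = 2.56, so pH = 14.00 − pOH = 11.44

pH = 11.44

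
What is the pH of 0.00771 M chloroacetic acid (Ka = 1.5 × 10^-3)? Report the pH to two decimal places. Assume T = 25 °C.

pH = 2.56

ClCH2COOH ⇌ ClCH2COO- + H+
From the ICE table, Ka = [H+]²/(0.00771 − [H+]) = 1.5 × 10^-3.
The 5% rule fails; solving [H+]² + Ka·[H+] − Ka·C₀ = 0 exactly:
[H+] = [−0.0015 + √(0.0015² + 4.63e-05)]/2 = 2.73 × 10^-3 M
pH = −log(2.73 × 10^-3) = 2.56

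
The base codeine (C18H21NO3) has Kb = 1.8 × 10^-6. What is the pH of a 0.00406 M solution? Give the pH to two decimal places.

C18H21NO3 + H2O ⇌ C18H22NO3+ + OH-
Let x = [OH-] at equilibrium. Kb = x²/(0.00406 − x).
Assume x ≪ 0.00406: x ≈ √(1.8 × 10^-6 × 0.00406) = 8.55 × 10^-5 M
Check: 2.1% ionized — well under 5%, approximation valid.
pOH = −log(8.55 × 10^-5) = 4.07; pH = 14.00 − 4.07 = 9.93

pH = 9.93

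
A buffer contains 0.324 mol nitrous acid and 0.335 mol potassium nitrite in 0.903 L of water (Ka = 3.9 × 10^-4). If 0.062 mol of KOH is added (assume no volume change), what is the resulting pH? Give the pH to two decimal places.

pH = 3.59

After neutralization: n(HNO2) = 0.262 mol, n(NO2-) = 0.397 mol.
pKa = −log(3.9 × 10^-4) = 3.409
pH = pKa + log(n_NO2-/n_HNO2) = 3.409 + log(0.397/0.262) = 3.409 + (+0.180)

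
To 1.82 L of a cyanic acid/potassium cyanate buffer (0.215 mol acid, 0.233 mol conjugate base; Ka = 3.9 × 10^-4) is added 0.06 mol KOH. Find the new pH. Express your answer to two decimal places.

pH = 3.69

After neutralization: n(HOCN) = 0.155 mol, n(OCN-) = 0.293 mol.
pKa = −log(3.9 × 10^-4) = 3.409
Henderson–Hasselbalch with mole ratio 0.293/0.155: pH = 3.409 + (+0.277)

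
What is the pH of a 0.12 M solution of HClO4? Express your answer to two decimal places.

pH = 0.92

HClO4 is a strong acid and dissociates completely, so [H+] = 0.12 M.
pH = -log(0.12) = 0.92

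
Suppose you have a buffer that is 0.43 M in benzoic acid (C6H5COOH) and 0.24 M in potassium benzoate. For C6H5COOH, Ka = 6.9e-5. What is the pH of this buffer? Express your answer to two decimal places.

pKa = −log(6.9 × 10^-5) = 4.161
Henderson–Hasselbalch: pH = pKa + log([C6H5COO-]/[C6H5COOH]) = 4.161 + log(0.24/0.43)
pH = 4.161 + (-0.253) = 3.91

pH = 3.91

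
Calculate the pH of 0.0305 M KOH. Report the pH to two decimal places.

KOH is a strong base; [OH-] = 0.0305 M.
pOH = -log(0.0305) = 1.52
pH = 14.00 - 1.52 = 12.48

pH = 12.48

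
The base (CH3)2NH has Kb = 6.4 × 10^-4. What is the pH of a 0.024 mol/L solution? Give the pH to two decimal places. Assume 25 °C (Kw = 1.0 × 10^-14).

(CH3)2NH + H2O ⇌ (CH3)2NH2+ + OH-
From the ICE table, Kb = [OH-]²/(0.024 − [OH-]) = 6.4 × 10^-4.
[OH-] is not negligible relative to C₀; solve [OH-]² + 0.00064·[OH-] − 1.54e-05 = 0.
[OH-] = (−Kb + √(Kb² + 4·Kb·C₀))/2 = 3.61 × 10^-3 M
pOH = 2.44, so pH = 14.00 − pOH = 11.56

pH = 11.56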